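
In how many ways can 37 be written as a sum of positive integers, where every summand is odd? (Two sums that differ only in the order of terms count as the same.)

There are 760 such partitions.

760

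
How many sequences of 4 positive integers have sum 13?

A composition of 13 into 4 positive parts is chosen by placing 3 dividers among the 12 gaps between 13 units: C(12,3) = 220.

220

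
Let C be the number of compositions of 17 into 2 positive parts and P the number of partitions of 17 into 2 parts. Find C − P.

8

Ordered (compositions into 2 parts): C(16,1) = 16.
Unordered (partitions into 2 parts): 8.
Difference: 16 − 8 = 8.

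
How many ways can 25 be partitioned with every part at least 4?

57

A partial list (first 12 by largest part):
25
21, 4
20, 5
19, 6
18, 7
17, 8
17, 4, 4
16, 9
16, 5, 4
15, 10
15, 6, 4
15, 5, 5
…and 45 more, for 57 total.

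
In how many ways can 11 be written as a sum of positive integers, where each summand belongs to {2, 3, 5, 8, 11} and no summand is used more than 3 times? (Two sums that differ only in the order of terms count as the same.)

5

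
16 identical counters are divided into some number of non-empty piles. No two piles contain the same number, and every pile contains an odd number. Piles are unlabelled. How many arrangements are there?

They are:
15+1
13+3
11+5
9+7
7+5+3+1

5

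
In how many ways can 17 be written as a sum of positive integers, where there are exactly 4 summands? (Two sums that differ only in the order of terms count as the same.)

39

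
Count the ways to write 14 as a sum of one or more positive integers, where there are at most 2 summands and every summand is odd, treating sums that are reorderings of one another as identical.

They are:
13, 1
11, 3
9, 5
7, 7
Counting gives 4.

4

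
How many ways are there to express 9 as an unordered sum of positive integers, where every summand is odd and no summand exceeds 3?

4

Enumerating:
3 + 3 + 3
1 + 1 + 1 + 3 + 3
1 + 1 + 1 + 1 + 1 + 1 + 3
1 + 1 + 1 + 1 + 1 + 1 + 1 + 1 + 1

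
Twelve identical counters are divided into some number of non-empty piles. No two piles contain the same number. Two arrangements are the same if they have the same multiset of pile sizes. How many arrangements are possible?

The partitions of 12 that satisfy the conditions:
12
1+11
2+10
3+9
1+2+9
4+8
1+3+8
5+7
1+4+7
2+3+7
1+5+6
2+4+6
1+2+3+6
3+4+5
1+2+4+5
That's 15 in total.

15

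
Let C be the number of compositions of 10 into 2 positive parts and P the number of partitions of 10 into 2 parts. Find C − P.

Compositions: C(9,1) = 9.
Partitions of 10 into exactly 2 parts: 5.
Difference: 9 − 5 = 4.

4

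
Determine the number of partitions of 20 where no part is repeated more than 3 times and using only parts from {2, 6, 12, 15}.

Listing the qualifying partitions of 20:
12,6,2
6,6,6,2

2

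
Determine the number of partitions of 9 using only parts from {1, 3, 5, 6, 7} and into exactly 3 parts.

Listing the qualifying partitions of 9:
7+1+1
5+3+1
3+3+3
That's 3 in total.

3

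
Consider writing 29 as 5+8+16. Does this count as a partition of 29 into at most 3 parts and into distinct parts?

The parts sum to 29, and the condition 'there are at most 3 summands' holds; the condition 'all summands are distinct' holds.

Yes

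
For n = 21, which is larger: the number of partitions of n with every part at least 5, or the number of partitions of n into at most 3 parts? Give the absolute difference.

Partitions of 21 with every part at least 5: 15.
Partitions of 21 into at most 3 parts: 48.
|15 − 48| = 33.

33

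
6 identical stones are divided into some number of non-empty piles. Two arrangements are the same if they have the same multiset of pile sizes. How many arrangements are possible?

Listing the qualifying partitions of 6:
6
5 + 1
4 + 2
4 + 1 + 1
3 + 3
3 + 2 + 1
3 + 1 + 1 + 1
2 + 2 + 2
2 + 2 + 1 + 1
2 + 1 + 1 + 1 + 1
1 + 1 + 1 + 1 + 1 + 1

11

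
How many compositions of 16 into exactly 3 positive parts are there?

105

Place 2 bars in the 15 internal gaps of a row of 16 dots: C(15,2) = 105.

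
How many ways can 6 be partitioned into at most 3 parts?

The partitions of 6 that satisfy the conditions:
6
5 + 1
4 + 2
4 + 1 + 1
3 + 3
3 + 2 + 1
2 + 2 + 2
That's 7 in total.

7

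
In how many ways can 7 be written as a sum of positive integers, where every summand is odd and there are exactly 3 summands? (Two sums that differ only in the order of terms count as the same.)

The partitions of 7 that satisfy the conditions:
1+1+5
1+3+3
That's 2 in total.

2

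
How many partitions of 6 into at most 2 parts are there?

4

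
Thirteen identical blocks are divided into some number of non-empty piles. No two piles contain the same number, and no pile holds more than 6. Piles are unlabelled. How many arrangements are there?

They are:
6 + 5 + 2
6 + 4 + 3
6 + 4 + 2 + 1
5 + 4 + 3 + 1
Counting gives 4.

4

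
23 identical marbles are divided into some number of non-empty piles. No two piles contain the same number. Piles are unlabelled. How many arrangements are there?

Enumerating by decreasing first part gives 104 partitions in all.

104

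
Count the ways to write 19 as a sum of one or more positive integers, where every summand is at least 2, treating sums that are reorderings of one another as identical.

105

A full systematic count gives 105.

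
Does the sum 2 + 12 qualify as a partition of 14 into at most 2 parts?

Yes

The parts sum to 14, and the condition 'there are at most 2 summands' holds.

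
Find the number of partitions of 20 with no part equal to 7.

526

There are 526 such partitions.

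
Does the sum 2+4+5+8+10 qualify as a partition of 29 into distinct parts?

The parts sum to 29, and the condition 'all summands are distinct' holds.

Yes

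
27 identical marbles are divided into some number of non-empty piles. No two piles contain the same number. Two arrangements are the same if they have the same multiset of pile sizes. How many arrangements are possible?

Direct enumeration gives 192 partitions.

192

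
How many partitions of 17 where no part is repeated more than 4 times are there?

205

There are 205 such partitions.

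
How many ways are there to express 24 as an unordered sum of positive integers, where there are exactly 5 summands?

164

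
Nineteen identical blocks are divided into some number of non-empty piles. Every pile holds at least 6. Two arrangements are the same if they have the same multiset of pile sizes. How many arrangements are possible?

6

They are:
19
13+6
12+7
11+8
10+9
7+6+6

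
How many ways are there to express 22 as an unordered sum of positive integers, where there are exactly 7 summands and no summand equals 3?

60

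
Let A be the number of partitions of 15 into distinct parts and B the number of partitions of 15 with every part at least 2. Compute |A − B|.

14

Partitions of 15 into distinct parts: 27.
Partitions of 15 with every part at least 2: 41.
|27 − 41| = 14.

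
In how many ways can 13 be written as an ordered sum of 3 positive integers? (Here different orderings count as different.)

66

A composition of 13 into 3 positive parts is chosen by placing 2 dividers among the 12 gaps between 13 units: C(12,2) = 66.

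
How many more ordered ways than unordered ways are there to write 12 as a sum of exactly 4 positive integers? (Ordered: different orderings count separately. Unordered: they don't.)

150

Compositions: C(11,3) = 165.
Partitions of 12 into exactly 4 parts: 15.
Difference: 165 − 15 = 150.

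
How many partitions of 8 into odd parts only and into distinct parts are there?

Listing the qualifying partitions of 8:
1+7
3+5

2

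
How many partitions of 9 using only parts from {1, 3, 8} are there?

They are:
8 + 1
3 + 3 + 3
3 + 3 + 1 + 1 + 1
3 + 1 + 1 + 1 + 1 + 1 + 1
1 + 1 + 1 + 1 + 1 + 1 + 1 + 1 + 1

5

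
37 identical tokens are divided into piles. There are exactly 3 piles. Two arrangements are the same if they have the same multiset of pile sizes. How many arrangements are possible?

Systematic enumeration (by largest part, then next-largest, …) yields 114.

114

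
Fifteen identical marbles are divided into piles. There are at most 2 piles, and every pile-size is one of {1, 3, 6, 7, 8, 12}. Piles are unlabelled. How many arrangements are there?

Listing the qualifying partitions of 15:
12,3
8,7
Counting gives 2.

2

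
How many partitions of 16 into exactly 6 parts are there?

35

A partial list (first 12 by largest part):
11+1+1+1+1+1
10+2+1+1+1+1
9+3+1+1+1+1
9+2+2+1+1+1
8+4+1+1+1+1
8+3+2+1+1+1
8+2+2+2+1+1
7+5+1+1+1+1
7+4+2+1+1+1
7+3+3+1+1+1
7+3+2+2+1+1
7+2+2+2+2+1
…and 23 more, for 35 total.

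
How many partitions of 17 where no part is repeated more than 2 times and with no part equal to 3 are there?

59

There are too many to list fully; the first 12 (by largest part) are:
17
16, 1
15, 2
15, 1, 1
14, 2, 1
13, 4
13, 2, 2
13, 2, 1, 1
12, 5
12, 4, 1
12, 2, 2, 1
11, 6
…and 47 more, for 59 total.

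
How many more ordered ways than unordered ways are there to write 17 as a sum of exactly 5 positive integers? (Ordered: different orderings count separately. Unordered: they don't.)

1773

Ordered (compositions into 5 parts): C(16,4) = 1820.
Unordered (partitions into 5 parts): 47.
Difference: 1820 − 47 = 1773.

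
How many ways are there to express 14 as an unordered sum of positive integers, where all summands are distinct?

22

Enumerating:
14
1+13
2+12
3+11
1+2+11
4+10
1+3+10
5+9
1+4+9
2+3+9
6+8
1+5+8
2+4+8
1+2+3+8
1+6+7
2+5+7
3+4+7
1+2+4+7
3+5+6
1+2+5+6
1+3+4+6
2+3+4+5
Counting gives 22.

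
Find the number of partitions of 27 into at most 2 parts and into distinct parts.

14

They are:
27
26,1
25,2
24,3
23,4
22,5
21,6
20,7
19,8
18,9
17,10
16,11
15,12
14,13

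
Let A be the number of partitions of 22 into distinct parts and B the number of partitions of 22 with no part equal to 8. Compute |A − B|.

Partitions of 22 into distinct parts: 89.
Partitions of 22 with no part equal to 8: 867.
|89 − 867| = 778.

778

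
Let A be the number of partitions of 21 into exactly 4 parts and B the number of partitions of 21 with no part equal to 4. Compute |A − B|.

423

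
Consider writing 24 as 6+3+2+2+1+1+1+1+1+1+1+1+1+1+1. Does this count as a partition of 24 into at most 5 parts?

No

The parts sum to 24, and the condition 'there are at most 5 summands' is violated.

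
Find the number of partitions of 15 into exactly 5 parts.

A partial list (first 12 by largest part):
11 + 1 + 1 + 1 + 1
10 + 2 + 1 + 1 + 1
9 + 3 + 1 + 1 + 1
9 + 2 + 2 + 1 + 1
8 + 4 + 1 + 1 + 1
8 + 3 + 2 + 1 + 1
8 + 2 + 2 + 2 + 1
7 + 5 + 1 + 1 + 1
7 + 4 + 2 + 1 + 1
7 + 3 + 3 + 1 + 1
7 + 3 + 2 + 2 + 1
7 + 2 + 2 + 2 + 2
…and 18 more, for 30 total.

30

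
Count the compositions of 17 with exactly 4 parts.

Place 3 bars in the 16 internal gaps of a row of 17 dots: C(16,3) = 560.

560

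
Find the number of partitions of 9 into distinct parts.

8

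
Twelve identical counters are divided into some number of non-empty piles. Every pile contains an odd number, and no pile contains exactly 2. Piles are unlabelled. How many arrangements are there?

The partitions of 12 that satisfy the conditions:
1, 11
3, 9
1, 1, 1, 9
5, 7
1, 1, 3, 7
1, 1, 1, 1, 1, 7
1, 1, 5, 5
1, 3, 3, 5
1, 1, 1, 1, 3, 5
1, 1, 1, 1, 1, 1, 1, 5
3, 3, 3, 3
1, 1, 1, 3, 3, 3
1, 1, 1, 1, 1, 1, 3, 3
1, 1, 1, 1, 1, 1, 1, 1, 1, 3
1, 1, 1, 1, 1, 1, 1, 1, 1, 1, 1, 1

15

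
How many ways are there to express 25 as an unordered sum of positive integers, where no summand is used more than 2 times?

513

There are 513 such partitions.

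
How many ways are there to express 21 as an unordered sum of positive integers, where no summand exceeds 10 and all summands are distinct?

33

There are too many to list fully; the first 12 (by largest part) are:
10 + 9 + 2
10 + 8 + 3
10 + 8 + 2 + 1
10 + 7 + 4
10 + 7 + 3 + 1
10 + 6 + 5
10 + 6 + 4 + 1
10 + 6 + 3 + 2
10 + 5 + 4 + 2
10 + 5 + 3 + 2 + 1
9 + 8 + 4
9 + 8 + 3 + 1
…and 21 more, for 33 total.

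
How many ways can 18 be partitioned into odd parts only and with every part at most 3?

7

Enumerating:
3, 3, 3, 3, 3, 3
3, 3, 3, 3, 3, 1, 1, 1
3, 3, 3, 3, 1, 1, 1, 1, 1, 1
3, 3, 3, 1, 1, 1, 1, 1, 1, 1, 1, 1
3, 3, 1, 1, 1, 1, 1, 1, 1, 1, 1, 1, 1, 1
3, 1, 1, 1, 1, 1, 1, 1, 1, 1, 1, 1, 1, 1, 1, 1
1, 1, 1, 1, 1, 1, 1, 1, 1, 1, 1, 1, 1, 1, 1, 1, 1, 1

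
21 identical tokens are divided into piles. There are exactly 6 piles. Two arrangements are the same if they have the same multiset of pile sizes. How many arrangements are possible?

110

Systematic enumeration (by largest part, then next-largest, …) yields 110.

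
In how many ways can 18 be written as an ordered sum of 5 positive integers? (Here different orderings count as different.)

2380

Place 4 bars in the 17 internal gaps of a row of 18 dots: C(17,4) = 2380.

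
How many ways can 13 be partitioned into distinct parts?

Enumerating:
13
12,1
11,2
10,3
10,2,1
9,4
9,3,1
8,5
8,4,1
8,3,2
7,6
7,5,1
7,4,2
7,3,2,1
6,5,2
6,4,3
6,4,2,1
5,4,3,1

18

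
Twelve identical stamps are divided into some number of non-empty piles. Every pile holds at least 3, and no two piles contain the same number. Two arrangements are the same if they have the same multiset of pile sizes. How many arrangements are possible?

Enumerating:
12
9,3
8,4
7,5
5,4,3
That's 5 in total.

5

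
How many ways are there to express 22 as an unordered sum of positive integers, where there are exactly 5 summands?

119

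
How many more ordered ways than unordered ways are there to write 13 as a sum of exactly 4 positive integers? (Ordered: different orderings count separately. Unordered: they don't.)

202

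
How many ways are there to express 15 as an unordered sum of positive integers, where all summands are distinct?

27

A partial list (first 12 by largest part):
15
14+1
13+2
12+3
12+2+1
11+4
11+3+1
10+5
10+4+1
10+3+2
9+6
9+5+1
…and 15 more, for 27 total.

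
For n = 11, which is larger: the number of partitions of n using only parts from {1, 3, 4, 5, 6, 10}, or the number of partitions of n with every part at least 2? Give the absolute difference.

5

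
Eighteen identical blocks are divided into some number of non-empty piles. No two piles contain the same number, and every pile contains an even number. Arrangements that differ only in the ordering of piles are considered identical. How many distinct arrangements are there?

The partitions of 18 that satisfy the conditions:
18
16 + 2
14 + 4
12 + 6
12 + 4 + 2
10 + 8
10 + 6 + 2
8 + 6 + 4
That's 8 in total.

8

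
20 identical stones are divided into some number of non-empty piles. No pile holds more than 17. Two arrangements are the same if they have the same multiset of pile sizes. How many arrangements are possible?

Direct enumeration gives 623 partitions.

623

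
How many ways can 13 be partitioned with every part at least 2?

24

The partitions of 13 that satisfy the conditions:
13
11,2
10,3
9,4
9,2,2
8,5
8,3,2
7,6
7,4,2
7,3,3
7,2,2,2
6,5,2
6,4,3
6,3,2,2
5,5,3
5,4,4
5,4,2,2
5,3,3,2
5,2,2,2,2
4,4,3,2
4,3,3,3
4,3,2,2,2
3,3,3,2,2
3,2,2,2,2,2
Counting gives 24.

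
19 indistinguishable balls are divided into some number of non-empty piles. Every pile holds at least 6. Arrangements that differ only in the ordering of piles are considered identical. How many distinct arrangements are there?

6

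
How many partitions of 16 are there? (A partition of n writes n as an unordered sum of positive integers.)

Counting exhaustively, 231 partitions satisfy the conditions.

231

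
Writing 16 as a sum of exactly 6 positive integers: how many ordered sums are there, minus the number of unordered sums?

Compositions: C(15,5) = 3003.
Unordered (partitions into 6 parts): 35.
Difference: 3003 − 35 = 2968.

2968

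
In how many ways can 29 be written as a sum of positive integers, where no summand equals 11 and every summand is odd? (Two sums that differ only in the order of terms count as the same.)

Enumerating by decreasing first part gives 210 partitions in all.

210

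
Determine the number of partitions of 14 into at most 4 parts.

47

A partial list (first 12 by largest part):
14
13 + 1
12 + 2
12 + 1 + 1
11 + 3
11 + 2 + 1
11 + 1 + 1 + 1
10 + 4
10 + 3 + 1
10 + 2 + 2
10 + 2 + 1 + 1
9 + 5
…and 35 more, for 47 total.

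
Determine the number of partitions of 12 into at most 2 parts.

Enumerating:
12
11, 1
10, 2
9, 3
8, 4
7, 5
6, 6
Counting gives 7.

7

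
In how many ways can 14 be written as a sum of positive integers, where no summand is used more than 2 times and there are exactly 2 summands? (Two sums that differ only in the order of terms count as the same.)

Enumerating:
1+13
2+12
3+11
4+10
5+9
6+8
7+7

7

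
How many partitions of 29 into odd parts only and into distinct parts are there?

17

They are:
29
1+3+25
1+5+23
1+7+21
3+5+21
1+9+19
3+7+19
1+11+17
3+9+17
5+7+17
1+13+15
3+11+15
5+9+15
5+11+13
7+9+13
1+3+5+7+13
1+3+5+9+11
That's 17 in total.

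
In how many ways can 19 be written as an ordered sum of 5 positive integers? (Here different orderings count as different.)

3060

A composition of 19 into 5 positive parts is chosen by placing 4 dividers among the 18 gaps between 19 units: C(18,4) = 3060.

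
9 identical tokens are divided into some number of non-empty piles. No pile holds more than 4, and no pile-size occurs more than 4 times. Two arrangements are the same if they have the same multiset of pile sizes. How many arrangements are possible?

The partitions of 9 that satisfy the conditions:
4 + 4 + 1
4 + 3 + 2
4 + 3 + 1 + 1
4 + 2 + 2 + 1
4 + 2 + 1 + 1 + 1
3 + 3 + 3
3 + 3 + 2 + 1
3 + 3 + 1 + 1 + 1
3 + 2 + 2 + 2
3 + 2 + 2 + 1 + 1
3 + 2 + 1 + 1 + 1 + 1
2 + 2 + 2 + 2 + 1
2 + 2 + 2 + 1 + 1 + 1
That's 13 in total.

13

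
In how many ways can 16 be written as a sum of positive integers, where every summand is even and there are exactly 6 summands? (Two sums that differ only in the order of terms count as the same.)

2

The partitions of 16 that satisfy the conditions:
2+2+2+2+2+6
2+2+2+2+4+4
That's 2 in total.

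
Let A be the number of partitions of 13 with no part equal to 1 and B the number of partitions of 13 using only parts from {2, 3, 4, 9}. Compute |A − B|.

17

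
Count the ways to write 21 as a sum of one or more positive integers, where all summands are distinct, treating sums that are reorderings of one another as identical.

76

There are 76 such partitions.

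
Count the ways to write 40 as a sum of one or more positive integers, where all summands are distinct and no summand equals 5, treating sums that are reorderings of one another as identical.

727

Enumerating by decreasing first part gives 727 partitions in all.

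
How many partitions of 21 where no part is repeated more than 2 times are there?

There are 243 such partitions.

243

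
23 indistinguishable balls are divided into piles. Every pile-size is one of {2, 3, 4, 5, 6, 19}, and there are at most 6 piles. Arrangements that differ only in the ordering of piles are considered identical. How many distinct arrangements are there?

28

There are too many to list fully; the first 12 (by largest part) are:
19, 4
19, 2, 2
6, 6, 6, 5
6, 6, 6, 3, 2
6, 6, 5, 4, 2
6, 6, 5, 3, 3
6, 6, 5, 2, 2, 2
6, 6, 4, 4, 3
6, 6, 4, 3, 2, 2
6, 6, 3, 3, 3, 2
6, 5, 5, 5, 2
6, 5, 5, 4, 3
…and 16 more, for 28 total.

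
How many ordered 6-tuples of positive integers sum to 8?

Place 5 bars in the 7 internal gaps of a row of 8 dots: C(7,5) = 21.

21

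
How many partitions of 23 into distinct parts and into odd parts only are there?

Enumerating:
23
1+3+19
1+5+17
1+7+15
3+5+15
1+9+13
3+7+13
3+9+11
5+7+11
That's 9 in total.

9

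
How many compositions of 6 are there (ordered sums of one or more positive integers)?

There are 5 gaps and each independently is a cut or not, giving 2^5 = 32.

32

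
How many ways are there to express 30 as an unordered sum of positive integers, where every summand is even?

176

There are 176 such partitions.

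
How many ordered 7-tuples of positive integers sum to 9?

28

By stars and bars with positive parts, the count is C(8,6) = 28.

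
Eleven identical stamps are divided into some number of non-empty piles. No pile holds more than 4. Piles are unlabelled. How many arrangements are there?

A partial list (first 12 by largest part):
4+4+3
4+4+2+1
4+4+1+1+1
4+3+3+1
4+3+2+2
4+3+2+1+1
4+3+1+1+1+1
4+2+2+2+1
4+2+2+1+1+1
4+2+1+1+1+1+1
4+1+1+1+1+1+1+1
3+3+3+2
…and 15 more, for 27 total.

27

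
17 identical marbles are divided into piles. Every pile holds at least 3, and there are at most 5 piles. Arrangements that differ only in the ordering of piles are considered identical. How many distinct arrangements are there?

Listing the qualifying partitions of 17:
17
3, 14
4, 13
5, 12
6, 11
3, 3, 11
7, 10
3, 4, 10
8, 9
3, 5, 9
4, 4, 9
3, 6, 8
4, 5, 8
3, 3, 3, 8
3, 7, 7
4, 6, 7
5, 5, 7
3, 3, 4, 7
5, 6, 6
3, 3, 5, 6
3, 4, 4, 6
3, 4, 5, 5
4, 4, 4, 5
3, 3, 3, 3, 5
3, 3, 3, 4, 4
That's 25 in total.

25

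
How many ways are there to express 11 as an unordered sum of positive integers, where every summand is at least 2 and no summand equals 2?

6

They are:
11
3,8
4,7
5,6
3,3,5
3,4,4
Counting gives 6.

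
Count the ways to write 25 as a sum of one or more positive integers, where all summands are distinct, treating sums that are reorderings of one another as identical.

142

A full systematic count gives 142.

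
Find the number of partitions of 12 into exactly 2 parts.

6

They are:
11 + 1
10 + 2
9 + 3
8 + 4
7 + 5
6 + 6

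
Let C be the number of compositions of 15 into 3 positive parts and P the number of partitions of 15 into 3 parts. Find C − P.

72

Ordered (compositions into 3 parts): C(14,2) = 91.
Unordered (partitions into 3 parts): 19.
Difference: 91 − 19 = 72.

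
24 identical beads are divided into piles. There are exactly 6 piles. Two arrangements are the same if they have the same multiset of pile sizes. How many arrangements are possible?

A full systematic count gives 199.

199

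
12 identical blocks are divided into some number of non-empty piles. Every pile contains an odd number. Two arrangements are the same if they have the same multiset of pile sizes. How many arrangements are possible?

Enumerating:
11 + 1
9 + 3
9 + 1 + 1 + 1
7 + 5
7 + 3 + 1 + 1
7 + 1 + 1 + 1 + 1 + 1
5 + 5 + 1 + 1
5 + 3 + 3 + 1
5 + 3 + 1 + 1 + 1 + 1
5 + 1 + 1 + 1 + 1 + 1 + 1 + 1
3 + 3 + 3 + 3
3 + 3 + 3 + 1 + 1 + 1
3 + 3 + 1 + 1 + 1 + 1 + 1 + 1
3 + 1 + 1 + 1 + 1 + 1 + 1 + 1 + 1 + 1
1 + 1 + 1 + 1 + 1 + 1 + 1 + 1 + 1 + 1 + 1 + 1

15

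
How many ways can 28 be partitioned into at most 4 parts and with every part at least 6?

29

A partial list (first 12 by largest part):
28
22+6
21+7
20+8
19+9
18+10
17+11
16+12
16+6+6
15+13
15+7+6
14+14
…and 17 more, for 29 total.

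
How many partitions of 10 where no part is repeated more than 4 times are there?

34

There are too many to list fully; the first 12 (by largest part) are:
10
1+9
2+8
1+1+8
3+7
1+2+7
1+1+1+7
4+6
1+3+6
2+2+6
1+1+2+6
1+1+1+1+6
…and 22 more, for 34 total.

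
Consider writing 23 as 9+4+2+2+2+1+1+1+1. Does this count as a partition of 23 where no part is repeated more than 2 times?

No

The parts sum to 23, and the condition 'no summand is used more than 2 times' is violated.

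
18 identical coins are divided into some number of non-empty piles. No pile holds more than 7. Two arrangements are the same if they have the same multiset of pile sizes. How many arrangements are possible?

248

A full systematic count gives 248.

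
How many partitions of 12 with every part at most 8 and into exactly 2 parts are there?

Listing the qualifying partitions of 12:
8, 4
7, 5
6, 6
Counting gives 3.

3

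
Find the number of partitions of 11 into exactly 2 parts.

They are:
1+10
2+9
3+8
4+7
5+6

5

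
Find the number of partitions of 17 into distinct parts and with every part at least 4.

Listing the qualifying partitions of 17:
17
13 + 4
12 + 5
11 + 6
10 + 7
9 + 8
8 + 5 + 4
7 + 6 + 4

8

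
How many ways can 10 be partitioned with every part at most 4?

23

They are:
4, 4, 2
4, 4, 1, 1
4, 3, 3
4, 3, 2, 1
4, 3, 1, 1, 1
4, 2, 2, 2
4, 2, 2, 1, 1
4, 2, 1, 1, 1, 1
4, 1, 1, 1, 1, 1, 1
3, 3, 3, 1
3, 3, 2, 2
3, 3, 2, 1, 1
3, 3, 1, 1, 1, 1
3, 2, 2, 2, 1
3, 2, 2, 1, 1, 1
3, 2, 1, 1, 1, 1, 1
3, 1, 1, 1, 1, 1, 1, 1
2, 2, 2, 2, 2
2, 2, 2, 2, 1, 1
2, 2, 2, 1, 1, 1, 1
2, 2, 1, 1, 1, 1, 1, 1
2, 1, 1, 1, 1, 1, 1, 1, 1
1, 1, 1, 1, 1, 1, 1, 1, 1, 1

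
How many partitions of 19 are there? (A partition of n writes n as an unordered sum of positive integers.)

Counting exhaustively, 490 partitions satisfy the conditions.

490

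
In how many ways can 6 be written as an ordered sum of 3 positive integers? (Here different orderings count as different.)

10

By stars and bars with positive parts, the count is C(5,2) = 10.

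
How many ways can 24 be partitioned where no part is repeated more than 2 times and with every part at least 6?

Enumerating:
24
18 + 6
17 + 7
16 + 8
15 + 9
14 + 10
13 + 11
12 + 12
12 + 6 + 6
11 + 7 + 6
10 + 8 + 6
10 + 7 + 7
9 + 9 + 6
9 + 8 + 7

14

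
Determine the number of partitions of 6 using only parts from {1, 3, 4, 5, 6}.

They are:
6
5+1
4+1+1
3+3
3+1+1+1
1+1+1+1+1+1
That's 6 in total.

6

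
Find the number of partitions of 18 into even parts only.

30

A partial list (first 12 by largest part):
18
16, 2
14, 4
14, 2, 2
12, 6
12, 4, 2
12, 2, 2, 2
10, 8
10, 6, 2
10, 4, 4
10, 4, 2, 2
10, 2, 2, 2, 2
…and 18 more, for 30 total.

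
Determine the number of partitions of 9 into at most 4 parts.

18

Enumerating:
9
8+1
7+2
7+1+1
6+3
6+2+1
6+1+1+1
5+4
5+3+1
5+2+2
5+2+1+1
4+4+1
4+3+2
4+3+1+1
4+2+2+1
3+3+3
3+3+2+1
3+2+2+2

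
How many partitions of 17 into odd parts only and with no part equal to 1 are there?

6

The partitions of 17 that satisfy the conditions:
17
11, 3, 3
9, 5, 3
7, 7, 3
7, 5, 5
5, 3, 3, 3, 3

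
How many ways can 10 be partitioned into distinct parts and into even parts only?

They are:
10
8, 2
6, 4

3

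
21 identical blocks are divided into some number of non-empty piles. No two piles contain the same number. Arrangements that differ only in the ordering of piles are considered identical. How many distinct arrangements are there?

76

A full systematic count gives 76.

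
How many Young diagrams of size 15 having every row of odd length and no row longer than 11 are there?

25

They are:
11+3+1
11+1+1+1+1
9+5+1
9+3+3
9+3+1+1+1
9+1+1+1+1+1+1
7+7+1
7+5+3
7+5+1+1+1
7+3+3+1+1
7+3+1+1+1+1+1
7+1+1+1+1+1+1+1+1
5+5+5
5+5+3+1+1
5+5+1+1+1+1+1
5+3+3+3+1
5+3+3+1+1+1+1
5+3+1+1+1+1+1+1+1
5+1+1+1+1+1+1+1+1+1+1
3+3+3+3+3
3+3+3+3+1+1+1
3+3+3+1+1+1+1+1+1
3+3+1+1+1+1+1+1+1+1+1
3+1+1+1+1+1+1+1+1+1+1+1+1
1+1+1+1+1+1+1+1+1+1+1+1+1+1+1
That's 25 in total.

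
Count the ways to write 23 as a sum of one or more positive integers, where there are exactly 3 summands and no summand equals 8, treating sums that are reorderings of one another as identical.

37

A partial list (first 12 by largest part):
21+1+1
20+2+1
19+3+1
19+2+2
18+4+1
18+3+2
17+5+1
17+4+2
17+3+3
16+6+1
16+5+2
16+4+3
…and 25 more, for 37 total.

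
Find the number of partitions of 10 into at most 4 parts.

They are:
10
1,9
2,8
1,1,8
3,7
1,2,7
1,1,1,7
4,6
1,3,6
2,2,6
1,1,2,6
5,5
1,4,5
2,3,5
1,1,3,5
1,2,2,5
2,4,4
1,1,4,4
3,3,4
1,2,3,4
2,2,2,4
1,3,3,3
2,2,3,3
That's 23 in total.

23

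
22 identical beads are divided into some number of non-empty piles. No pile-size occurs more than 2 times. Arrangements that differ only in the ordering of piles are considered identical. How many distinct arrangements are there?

297

Counting exhaustively, 297 partitions satisfy the conditions.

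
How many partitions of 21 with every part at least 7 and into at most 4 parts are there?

6

Enumerating:
21
14, 7
13, 8
12, 9
11, 10
7, 7, 7
That's 6 in total.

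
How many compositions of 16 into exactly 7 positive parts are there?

5005

By stars and bars with positive parts, the count is C(15,6) = 5005.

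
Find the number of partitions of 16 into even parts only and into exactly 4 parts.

5

Listing the qualifying partitions of 16:
10 + 2 + 2 + 2
8 + 4 + 2 + 2
6 + 6 + 2 + 2
6 + 4 + 4 + 2
4 + 4 + 4 + 4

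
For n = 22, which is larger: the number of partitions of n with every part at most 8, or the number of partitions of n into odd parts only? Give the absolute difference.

Partitions of 22 with every part at most 8: 638.
Partitions of 22 into odd parts only: 89.
|638 − 89| = 549.

549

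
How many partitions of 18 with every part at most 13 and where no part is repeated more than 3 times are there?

There are 197 such partitions.

197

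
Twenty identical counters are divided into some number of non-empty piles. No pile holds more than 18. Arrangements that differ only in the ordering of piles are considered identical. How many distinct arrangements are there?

Direct enumeration gives 625 partitions.

625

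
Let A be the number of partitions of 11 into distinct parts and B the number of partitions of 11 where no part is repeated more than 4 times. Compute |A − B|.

32

Partitions of 11 into distinct parts: 12.
Partitions of 11 where no part is repeated more than 4 times: 44.
|12 − 44| = 32.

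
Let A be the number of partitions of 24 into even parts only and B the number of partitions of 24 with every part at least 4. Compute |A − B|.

27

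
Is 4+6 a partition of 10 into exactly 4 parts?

No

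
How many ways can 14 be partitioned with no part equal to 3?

79

Direct enumeration gives 79 partitions.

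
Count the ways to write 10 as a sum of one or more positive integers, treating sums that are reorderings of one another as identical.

There are too many to list fully; the first 12 (by largest part) are:
10
9+1
8+2
8+1+1
7+3
7+2+1
7+1+1+1
6+4
6+3+1
6+2+2
6+2+1+1
6+1+1+1+1
…and 30 more, for 42 total.

42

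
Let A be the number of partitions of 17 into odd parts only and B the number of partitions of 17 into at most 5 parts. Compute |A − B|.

Partitions of 17 into odd parts only: 38.
Partitions of 17 into at most 5 parts: 119.
|38 − 119| = 81.

81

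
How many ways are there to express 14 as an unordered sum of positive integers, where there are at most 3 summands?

The partitions of 14 that satisfy the conditions:
14
13,1
12,2
12,1,1
11,3
11,2,1
10,4
10,3,1
10,2,2
9,5
9,4,1
9,3,2
8,6
8,5,1
8,4,2
8,3,3
7,7
7,6,1
7,5,2
7,4,3
6,6,2
6,5,3
6,4,4
5,5,4

24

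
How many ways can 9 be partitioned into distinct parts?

8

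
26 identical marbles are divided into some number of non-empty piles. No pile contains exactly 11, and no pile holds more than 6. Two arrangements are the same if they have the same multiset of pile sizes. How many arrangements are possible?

Enumerating by decreasing first part gives 709 partitions in all.

709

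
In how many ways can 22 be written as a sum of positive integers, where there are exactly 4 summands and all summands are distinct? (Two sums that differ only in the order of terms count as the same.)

34

A partial list (first 12 by largest part):
1+2+3+16
1+2+4+15
1+2+5+14
1+3+4+14
1+2+6+13
1+3+5+13
2+3+4+13
1+2+7+12
1+3+6+12
1+4+5+12
2+3+5+12
1+2+8+11
…and 22 more, for 34 total.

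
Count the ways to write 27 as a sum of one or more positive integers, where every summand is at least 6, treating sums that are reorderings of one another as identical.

24

Enumerating:
27
21 + 6
20 + 7
19 + 8
18 + 9
17 + 10
16 + 11
15 + 12
15 + 6 + 6
14 + 13
14 + 7 + 6
13 + 8 + 6
13 + 7 + 7
12 + 9 + 6
12 + 8 + 7
11 + 10 + 6
11 + 9 + 7
11 + 8 + 8
10 + 10 + 7
10 + 9 + 8
9 + 9 + 9
9 + 6 + 6 + 6
8 + 7 + 6 + 6
7 + 7 + 7 + 6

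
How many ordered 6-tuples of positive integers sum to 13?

Place 5 bars in the 12 internal gaps of a row of 13 dots: C(12,5) = 792.

792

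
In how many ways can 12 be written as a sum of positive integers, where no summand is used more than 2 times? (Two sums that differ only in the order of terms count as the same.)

36

There are too many to list fully; the first 12 (by largest part) are:
12
11 + 1
10 + 2
10 + 1 + 1
9 + 3
9 + 2 + 1
8 + 4
8 + 3 + 1
8 + 2 + 2
8 + 2 + 1 + 1
7 + 5
7 + 4 + 1
…and 24 more, for 36 total.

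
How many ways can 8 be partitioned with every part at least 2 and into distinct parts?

3

Enumerating:
8
6,2
5,3
Counting gives 3.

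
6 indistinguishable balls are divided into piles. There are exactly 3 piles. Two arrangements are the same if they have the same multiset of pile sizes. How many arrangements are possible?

3

They are:
4, 1, 1
3, 2, 1
2, 2, 2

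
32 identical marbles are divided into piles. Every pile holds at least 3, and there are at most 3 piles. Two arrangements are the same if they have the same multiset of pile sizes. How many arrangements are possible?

71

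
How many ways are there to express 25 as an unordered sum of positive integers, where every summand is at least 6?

17

They are:
25
6, 19
7, 18
8, 17
9, 16
10, 15
11, 14
12, 13
6, 6, 13
6, 7, 12
6, 8, 11
7, 7, 11
6, 9, 10
7, 8, 10
7, 9, 9
8, 8, 9
6, 6, 6, 7
Counting gives 17.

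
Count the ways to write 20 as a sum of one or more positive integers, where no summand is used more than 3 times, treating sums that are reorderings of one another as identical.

320

A full systematic count gives 320.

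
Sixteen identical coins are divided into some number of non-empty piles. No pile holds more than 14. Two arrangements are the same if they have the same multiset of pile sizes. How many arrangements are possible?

229

Counting exhaustively, 229 partitions satisfy the conditions.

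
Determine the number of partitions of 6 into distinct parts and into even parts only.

2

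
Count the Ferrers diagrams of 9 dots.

30

A partial list (first 12 by largest part):
9
1,8
2,7
1,1,7
3,6
1,2,6
1,1,1,6
4,5
1,3,5
2,2,5
1,1,2,5
1,1,1,1,5
…and 18 more, for 30 total.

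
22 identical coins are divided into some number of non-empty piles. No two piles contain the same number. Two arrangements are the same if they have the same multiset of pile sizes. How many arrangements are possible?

89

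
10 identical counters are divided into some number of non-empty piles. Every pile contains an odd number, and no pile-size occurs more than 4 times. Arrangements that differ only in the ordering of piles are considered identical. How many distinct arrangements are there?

The partitions of 10 that satisfy the conditions:
1+9
3+7
1+1+1+7
5+5
1+1+3+5
1+3+3+3
1+1+1+1+3+3

7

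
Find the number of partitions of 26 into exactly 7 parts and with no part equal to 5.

190

Enumerating by decreasing first part gives 190 partitions in all.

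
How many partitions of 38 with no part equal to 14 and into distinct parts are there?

752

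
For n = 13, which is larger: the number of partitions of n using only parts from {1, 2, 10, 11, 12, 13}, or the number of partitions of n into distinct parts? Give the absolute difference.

Partitions of 13 using only parts from {1, 2, 10, 11, 12, 13}: 13.
Partitions of 13 into distinct parts: 18.
|13 − 18| = 5.

5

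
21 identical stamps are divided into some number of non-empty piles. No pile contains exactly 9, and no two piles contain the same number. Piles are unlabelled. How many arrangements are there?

63

A partial list (first 12 by largest part):
21
20 + 1
19 + 2
18 + 3
18 + 2 + 1
17 + 4
17 + 3 + 1
16 + 5
16 + 4 + 1
16 + 3 + 2
15 + 6
15 + 5 + 1
…and 51 more, for 63 total.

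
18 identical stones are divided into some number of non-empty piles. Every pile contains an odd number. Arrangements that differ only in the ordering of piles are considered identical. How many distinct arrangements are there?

46

There are too many to list fully; the first 12 (by largest part) are:
17,1
15,3
15,1,1,1
13,5
13,3,1,1
13,1,1,1,1,1
11,7
11,5,1,1
11,3,3,1
11,3,1,1,1,1
11,1,1,1,1,1,1,1
9,9
…and 34 more, for 46 total.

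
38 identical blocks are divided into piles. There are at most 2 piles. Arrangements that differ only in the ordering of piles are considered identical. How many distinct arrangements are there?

20

Enumerating:
38
37 + 1
36 + 2
35 + 3
34 + 4
33 + 5
32 + 6
31 + 7
30 + 8
29 + 9
28 + 10
27 + 11
26 + 12
25 + 13
24 + 14
23 + 15
22 + 16
21 + 17
20 + 18
19 + 19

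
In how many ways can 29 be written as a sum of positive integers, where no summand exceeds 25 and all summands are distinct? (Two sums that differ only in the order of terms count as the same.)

Direct enumeration gives 251 partitions.

251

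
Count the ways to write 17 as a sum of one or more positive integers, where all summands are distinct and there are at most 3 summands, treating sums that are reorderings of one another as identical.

Enumerating:
17
16+1
15+2
14+3
14+2+1
13+4
13+3+1
12+5
12+4+1
12+3+2
11+6
11+5+1
11+4+2
10+7
10+6+1
10+5+2
10+4+3
9+8
9+7+1
9+6+2
9+5+3
8+7+2
8+6+3
8+5+4
7+6+4
That's 25 in total.

25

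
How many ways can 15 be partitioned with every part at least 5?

5

Enumerating:
15
10, 5
9, 6
8, 7
5, 5, 5
That's 5 in total.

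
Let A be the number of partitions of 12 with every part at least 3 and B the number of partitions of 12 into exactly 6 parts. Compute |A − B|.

Partitions of 12 with every part at least 3: 9.
Partitions of 12 into exactly 6 parts: 11.
|9 − 11| = 2.

2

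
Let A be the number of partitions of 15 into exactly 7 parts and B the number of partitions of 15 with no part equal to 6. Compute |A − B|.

125

Partitions of 15 into exactly 7 parts: 21.
Partitions of 15 with no part equal to 6: 146.
|21 − 146| = 125.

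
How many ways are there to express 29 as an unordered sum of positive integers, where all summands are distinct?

Systematic enumeration (by largest part, then next-largest, …) yields 256.

256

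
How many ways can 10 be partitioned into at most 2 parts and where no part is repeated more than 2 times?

6

They are:
10
9, 1
8, 2
7, 3
6, 4
5, 5
That's 6 in total.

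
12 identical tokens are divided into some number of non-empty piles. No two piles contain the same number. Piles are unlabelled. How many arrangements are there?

15

They are:
12
11 + 1
10 + 2
9 + 3
9 + 2 + 1
8 + 4
8 + 3 + 1
7 + 5
7 + 4 + 1
7 + 3 + 2
6 + 5 + 1
6 + 4 + 2
6 + 3 + 2 + 1
5 + 4 + 3
5 + 4 + 2 + 1
Counting gives 15.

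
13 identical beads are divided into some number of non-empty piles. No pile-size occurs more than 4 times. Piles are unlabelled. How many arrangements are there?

76

Direct enumeration gives 76 partitions.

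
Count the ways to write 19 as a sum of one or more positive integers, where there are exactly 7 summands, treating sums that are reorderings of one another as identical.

A partial list (first 12 by largest part):
13 + 1 + 1 + 1 + 1 + 1 + 1
12 + 2 + 1 + 1 + 1 + 1 + 1
11 + 3 + 1 + 1 + 1 + 1 + 1
11 + 2 + 2 + 1 + 1 + 1 + 1
10 + 4 + 1 + 1 + 1 + 1 + 1
10 + 3 + 2 + 1 + 1 + 1 + 1
10 + 2 + 2 + 2 + 1 + 1 + 1
9 + 5 + 1 + 1 + 1 + 1 + 1
9 + 4 + 2 + 1 + 1 + 1 + 1
9 + 3 + 3 + 1 + 1 + 1 + 1
9 + 3 + 2 + 2 + 1 + 1 + 1
9 + 2 + 2 + 2 + 2 + 1 + 1
…and 53 more, for 65 total.

65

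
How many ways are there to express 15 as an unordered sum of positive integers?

176

There are 176 such partitions.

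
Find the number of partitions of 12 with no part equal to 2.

A partial list (first 12 by largest part):
12
1 + 11
1 + 1 + 10
3 + 9
1 + 1 + 1 + 9
4 + 8
1 + 3 + 8
1 + 1 + 1 + 1 + 8
5 + 7
1 + 4 + 7
1 + 1 + 3 + 7
1 + 1 + 1 + 1 + 1 + 7
…and 23 more, for 35 total.

35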